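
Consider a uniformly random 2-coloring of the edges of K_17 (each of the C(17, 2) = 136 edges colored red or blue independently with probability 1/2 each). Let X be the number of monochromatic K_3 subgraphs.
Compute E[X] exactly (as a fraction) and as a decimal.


Let X = Σ_S X_S over the C(17, 3) = 680 subsets S of size 3, where X_S = 1 if the K_3 on S is monochromatic.
For a fixed S, the K_3 on S has C(3, 2) = 3 edges. P[all 3 edges red] = (1/2)^3, and likewise for blue, so P[monochromatic] = 2·(1/2)^3 = 2^{1 − 3} = 1/4.
Summing: E[X] = C(17, 3) · 2^{1 − 3} = 680 · 1/4 = 170.
Numerically: E[X] ≈ 170.000.

E[X] = C(17,3)·2^(1−C(3,2)) = 170 ≈ 170.000.


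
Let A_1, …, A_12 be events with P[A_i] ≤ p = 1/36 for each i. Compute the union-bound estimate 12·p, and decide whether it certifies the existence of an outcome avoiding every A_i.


Union bound: P[∪_{i=1}^{12} A_i] ≤ Σ_i P[A_i] ≤ 12·p = 12·(1/36) = 1/3.
Numerically: 1/3 ≈ 0.3333.
Is 1/3 < 1? YES.
Since P[∪ A_i] ≤ 1/3 < 1, the complement has P[∩ A_i^c] ≥ 1 − 1/3 = 2/3 > 0, so some outcome avoids every A_i.

12·p = 1/3 ≈ 0.3333; existence CERTIFIED by the union bound.


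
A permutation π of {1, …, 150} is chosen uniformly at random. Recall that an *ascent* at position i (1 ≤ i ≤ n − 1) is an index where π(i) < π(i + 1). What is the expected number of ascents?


Write X = Σ X_I over i = 1, …, 149, with X_I the indicator of one ascent.
There are 149 indicators.
For each fixed i, the pair (π(i), π(i+1)) is a uniformly random ordered pair of distinct values from {1, …, 150}; by symmetry P[π(i) < π(i+1)] = 1/2.
By linearity: E[X] = 149 · (1/2) = (150 − 1) · (1/2) = 149/2 ≈ 74.500.

E[X] = 149/2 = 74.500.


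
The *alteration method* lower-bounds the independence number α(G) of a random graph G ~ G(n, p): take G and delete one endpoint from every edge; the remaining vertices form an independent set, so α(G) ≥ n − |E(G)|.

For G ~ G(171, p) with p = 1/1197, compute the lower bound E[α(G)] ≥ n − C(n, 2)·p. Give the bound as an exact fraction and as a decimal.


E[|E(G)|] = C(171, 2)·p = 14535 · (1/1197) = 85/7.
E[α(G)] ≥ n − E[|E(G)|] = 171 − 85/7 = 1112/7.
Numerically: ≈ 158.857143.
(This is only a lower bound; the true E[α(G)] may be larger.)

E[α(G)] ≥ 1112/7 ≈ 158.857143.


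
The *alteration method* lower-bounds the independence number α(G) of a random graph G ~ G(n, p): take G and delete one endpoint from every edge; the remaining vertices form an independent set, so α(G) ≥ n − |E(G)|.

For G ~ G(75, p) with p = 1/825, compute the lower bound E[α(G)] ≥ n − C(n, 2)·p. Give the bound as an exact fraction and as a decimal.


E[|E(G)|] = C(75, 2)·p = 2775 · (1/825) = 37/11.
E[α(G)] ≥ n − E[|E(G)|] = 75 − 37/11 = 788/11.
Numerically: ≈ 71.636.
(This is only a lower bound; the true E[α(G)] may be larger.)

E[α(G)] ≥ 788/11 ≈ 71.636.


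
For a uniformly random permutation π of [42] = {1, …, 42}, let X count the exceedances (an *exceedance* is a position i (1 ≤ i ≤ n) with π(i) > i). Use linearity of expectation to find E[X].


Write X = Σ_{i=1}^{42} X_i, where X_i = 1_{π(i) > i}.
For each fixed i, π(i) is uniform over {1, …, 42} (marginal of a uniform permutation), so P[π(i) > i] = (n − i)/n. Summing: Σ_{i=1}^{42} (n − i)/n = (0 + 1 + … + 41)/42 = 42(42 − 1)/(2·42) = (42 − 1)/2.
Hence E[X] = Σ_{i=1}^{42} (42 − i)/42 = 41/2 ≈ 20.5000.

E[X] = 41/2 = 20.5000.


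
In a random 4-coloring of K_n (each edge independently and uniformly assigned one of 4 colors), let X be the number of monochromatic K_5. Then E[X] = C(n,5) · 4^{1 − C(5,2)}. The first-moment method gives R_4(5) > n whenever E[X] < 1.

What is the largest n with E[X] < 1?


We need C(n, 5) · 4^{1 − 10} < 1, i.e. C(n, 5) < 4^{10 − 1} = 262144.
Check values of n near the boundary:
  n = 28: C(28, 5) = 98280; 98280 < 262144? YES
  n = 29: C(29, 5) = 118755; 118755 < 262144? YES
  n = 30: C(30, 5) = 142506; 142506 < 262144? YES
  n = 31: C(31, 5) = 169911; 169911 < 262144? YES
  n = 32: C(32, 5) = 201376; 201376 < 262144? YES
  n = 33: C(33, 5) = 237336; 237336 < 262144? YES
  n = 34: C(34, 5) = 278256; 278256 < 262144? NO
The largest n with C(n, 5) < 262144 is n = 33 (where E[X] = 29667/32768 ≈ 0.905). Hence R_4(5) > 33, i.e. R_4(5) ≥ 34.

Largest n = 33; hence R_4(5) > 33.


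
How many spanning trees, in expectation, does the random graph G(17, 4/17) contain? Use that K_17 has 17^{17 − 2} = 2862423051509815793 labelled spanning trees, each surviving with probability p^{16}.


K_17 has 17^{17 − 2} = 2862423051509815793 labelled spanning trees.
For each such spanning tree H, let X_H = 1 if all 16 edges of H are present in G. Then P[X_H = 1] = p^{16} = (4/17)^{16} = 4294967296/48661191875666868481.
Summing the indicators: E[X] = Σ_H E[X_H] = 2862423051509815793 · p^{16} = 2862423051509815793 · 4294967296/48661191875666868481 = 4294967296/17.
Numerically: E[X] ≈ 2.5265e+08.

E[X] = 2862423051509815793 · (4/17)^{16} = 4294967296/17 ≈ 2.5265e+08.


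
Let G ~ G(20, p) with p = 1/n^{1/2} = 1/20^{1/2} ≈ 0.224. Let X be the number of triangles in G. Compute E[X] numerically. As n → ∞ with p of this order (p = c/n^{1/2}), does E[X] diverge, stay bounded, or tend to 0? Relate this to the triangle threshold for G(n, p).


Number of potential triangles: C(20, 3) = 1140.
Each occurs with probability p³ ≈ (0.224)³ ≈ 1.11803e-02.
By linearity: E[X] = C(20, 3)·p³ ≈ 1140 · 1.11803e-02 ≈ 12.746.
Since α = 1/2 < 1, p = c/n^{1/2} ≫ 1/n is above the triangle threshold p ~ 1/n. Asymptotically E[X] ~ (c³/6)·n^{3(1−α)} = (1³/6)·n^{1.5} → ∞; triangles are abundant w.h.p.

E[X] ≈ 12.746; in regime p = Θ(1/n^{1/2}) E[X] diverges (above the triangle threshold p ~ 1/n).


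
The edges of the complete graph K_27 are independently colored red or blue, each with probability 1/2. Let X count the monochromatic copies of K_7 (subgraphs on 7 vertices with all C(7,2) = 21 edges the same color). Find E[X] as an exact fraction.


Let X = Σ_S X_S over the C(27, 7) = 888030 subsets S of size 7, where X_S = 1 if the K_7 on S is monochromatic.
For a fixed S, the K_7 on S has C(7, 2) = 21 edges. P[all 21 edges red] = (1/2)^21, and likewise for blue, so P[monochromatic] = 2·(1/2)^21 = 2^{1 − 21} = 1/1048576.
By linearity: E[X] = C(27, 7) · 2^{1 − 21} = 888030 · 1/1048576 = 444015/524288.
Numerically: E[X] ≈ 0.846891.

E[X] = C(27,7)·2^(1−C(7,2)) = 444015/524288 ≈ 0.846891.


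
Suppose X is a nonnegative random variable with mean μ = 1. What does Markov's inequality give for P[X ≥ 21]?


μ = E[X] = 1, a = 21.
Markov: P[X ≥ 21] ≤ μ/a = (1)/21 = 1/21.
Numerically: ≈ 0.0476.
(Since a = 21 > μ = 1.0000, the bound 1/21 is < 1 and informative.)

P[X ≥ 21] ≤ 1/21 ≈ 0.0476.


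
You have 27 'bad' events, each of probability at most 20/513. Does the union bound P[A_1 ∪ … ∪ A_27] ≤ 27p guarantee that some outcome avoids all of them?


Union bound: P[∪_{i=1}^{27} A_i] ≤ Σ_i P[A_i] ≤ 27·p = 27·(20/513) = 20/19.
Numerically: 20/19 ≈ 1.053.
Is 20/19 < 1? NO.
Since the bound 20/19 is ≥ 1, the union bound is uninformative here; it does NOT by itself certify existence.

27·p = 20/19 ≈ 1.053; existence NOT certified by the union bound.


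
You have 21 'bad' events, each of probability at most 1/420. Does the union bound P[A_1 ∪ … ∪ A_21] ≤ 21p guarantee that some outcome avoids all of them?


Union bound: P[∪_{i=1}^{21} A_i] ≤ Σ_i P[A_i] ≤ 21·p = 21·(1/420) = 1/20.
Numerically: 1/20 ≈ 0.050.
Is 1/20 < 1? YES.
Since P[∪ A_i] ≤ 1/20 < 1, the complement has P[∩ A_i^c] ≥ 1 − 1/20 = 19/20 > 0, so some outcome avoids every A_i.

21·p = 1/20 ≈ 0.050; existence CERTIFIED by the union bound.


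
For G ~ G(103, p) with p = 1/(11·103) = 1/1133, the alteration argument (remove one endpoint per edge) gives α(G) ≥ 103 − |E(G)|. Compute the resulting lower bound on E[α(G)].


E[|E(G)|] = C(103, 2)·p = 5253 · (1/1133) = 51/11.
E[α(G)] ≥ n − E[|E(G)|] = 103 − 51/11 = 1082/11.
Numerically: ≈ 98.3636.
(This is only a lower bound; the true E[α(G)] may be larger.)

E[α(G)] ≥ 1082/11 ≈ 98.3636.


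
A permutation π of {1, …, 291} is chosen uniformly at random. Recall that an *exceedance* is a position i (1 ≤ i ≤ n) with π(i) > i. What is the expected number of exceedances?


Write X = Σ_{i=1}^{291} X_i, where X_i = 1_{π(i) > i}.
For each fixed i, π(i) is uniform over {1, …, 291} (marginal of a uniform permutation), so P[π(i) > i] = (n − i)/n. Summing: Σ_{i=1}^{291} (n − i)/n = (0 + 1 + … + 290)/291 = 291(291 − 1)/(2·291) = (291 − 1)/2.
Hence E[X] = Σ_{i=1}^{291} (291 − i)/291 = 145 ≈ 145.000000.

E[X] = 145 = 145.000000.


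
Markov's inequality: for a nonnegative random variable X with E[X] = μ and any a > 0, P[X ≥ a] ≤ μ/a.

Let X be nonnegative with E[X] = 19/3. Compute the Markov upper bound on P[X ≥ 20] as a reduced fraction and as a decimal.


μ = E[X] = 19/3, a = 20.
Markov: P[X ≥ 20] ≤ μ/a = (19/3)/20 = 19/60.
Numerically: ≈ 0.317.
(Since a = 20 > μ = 6.333, the bound 19/60 is < 1 and informative.)

P[X ≥ 20] ≤ 19/60 ≈ 0.317.


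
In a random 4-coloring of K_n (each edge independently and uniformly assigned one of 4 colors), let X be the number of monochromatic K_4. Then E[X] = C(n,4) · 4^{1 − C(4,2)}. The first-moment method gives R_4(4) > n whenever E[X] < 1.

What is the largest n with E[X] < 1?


We need C(n, 4) · 4^{1 − 6} < 1, i.e. C(n, 4) < 4^{6 − 1} = 1024.
Check values of n near the boundary:
  n = 12: C(12, 4) = 495; 495 < 1024? YES
  n = 13: C(13, 4) = 715; 715 < 1024? YES
  n = 14: C(14, 4) = 1001; 1001 < 1024? YES
  n = 15: C(15, 4) = 1365; 1365 < 1024? NO
  n = 16: C(16, 4) = 1820; 1820 < 1024? NO
  n = 17: C(17, 4) = 2380; 2380 < 1024? NO
The largest n with C(n, 4) < 1024 is n = 14 (where E[X] = 1001/1024 ≈ 0.9775). Hence R_4(4) > 14, i.e. R_4(4) ≥ 15.

Largest n = 14; hence R_4(4) > 14.


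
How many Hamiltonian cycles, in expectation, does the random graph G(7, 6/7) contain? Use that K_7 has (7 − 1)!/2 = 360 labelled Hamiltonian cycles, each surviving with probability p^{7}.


K_7 has (7 − 1)!/2 = 360 labelled Hamiltonian cycles.
For each such Hamiltonian cycle H, let X_H = 1 if all 7 edges of H are present in G. Then P[X_H = 1] = p^{7} = (6/7)^{7} = 279936/823543.
By linearity: E[X] = Σ_H E[X_H] = 360 · p^{7} = 360 · 279936/823543 = 100776960/823543.
Numerically: E[X] ≈ 122.37.

E[X] = 360 · (6/7)^{7} = 100776960/823543 ≈ 122.37.


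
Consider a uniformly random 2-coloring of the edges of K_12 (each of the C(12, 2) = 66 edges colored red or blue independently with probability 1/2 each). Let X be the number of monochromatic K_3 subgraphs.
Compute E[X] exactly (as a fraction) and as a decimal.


Let X = Σ_S X_S over the C(12, 3) = 220 subsets S of size 3, where X_S = 1 if the K_3 on S is monochromatic.
For a fixed S, the K_3 on S has C(3, 2) = 3 edges. P[all 3 edges red] = (1/2)^3, and likewise for blue, so P[monochromatic] = 2·(1/2)^3 = 2^{1 − 3} = 1/4.
By linearity: E[X] = C(12, 3) · 2^{1 − 3} = 220 · 1/4 = 55.
Numerically: E[X] ≈ 55.000000.

E[X] = C(12,3)·2^(1−C(3,2)) = 55 ≈ 55.000000.


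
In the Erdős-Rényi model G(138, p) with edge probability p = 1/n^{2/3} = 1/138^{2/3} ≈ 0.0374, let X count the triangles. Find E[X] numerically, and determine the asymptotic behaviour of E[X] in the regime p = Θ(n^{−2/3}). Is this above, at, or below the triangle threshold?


Number of potential triangles: C(138, 3) = 428536.
Each occurs with probability p³ ≈ (0.0374)³ ≈ 5.25100e-05.
By linearity: E[X] = C(138, 3)·p³ ≈ 428536 · 5.25100e-05 ≈ 22.502.
Since α = 2/3 < 1, p = c/n^{2/3} ≫ 1/n is above the triangle threshold p ~ 1/n. Asymptotically E[X] ~ (c³/6)·n^{3(1−α)} = (1³/6)·n^{1} → ∞; triangles are abundant w.h.p.

E[X] ≈ 22.502; in regime p = Θ(1/n^{2/3}) E[X] diverges (above the triangle threshold p ~ 1/n).


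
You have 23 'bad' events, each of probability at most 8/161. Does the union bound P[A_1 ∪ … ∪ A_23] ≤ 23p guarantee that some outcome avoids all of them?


Union bound: P[∪_{i=1}^{23} A_i] ≤ Σ_i P[A_i] ≤ 23·p = 23·(8/161) = 8/7.
Numerically: 8/7 ≈ 1.142857.
Is 8/7 < 1? NO.
Since the bound 8/7 is ≥ 1, the union bound is uninformative here; it does NOT by itself certify existence.

23·p = 8/7 ≈ 1.142857; existence NOT certified by the union bound.


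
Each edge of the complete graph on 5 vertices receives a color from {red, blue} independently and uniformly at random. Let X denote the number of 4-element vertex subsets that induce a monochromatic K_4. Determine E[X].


Let X = Σ_S X_S over the C(5, 4) = 5 subsets S of size 4, where X_S = 1 if the K_4 on S is monochromatic.
For a fixed S, the K_4 on S has C(4, 2) = 6 edges. P[all 6 edges red] = (1/2)^6, and likewise for blue, so P[monochromatic] = 2·(1/2)^6 = 2^{1 − 6} = 1/32.
By linearity: E[X] = C(5, 4) · 2^{1 − 6} = 5 · 1/32 = 5/32.
Numerically: E[X] ≈ 0.156250.

E[X] = C(5,4)·2^(1−C(4,2)) = 5/32 ≈ 0.156250.


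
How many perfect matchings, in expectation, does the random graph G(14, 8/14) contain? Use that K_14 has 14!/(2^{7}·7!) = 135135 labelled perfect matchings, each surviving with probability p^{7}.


K_14 has 14!/(2^{7}·7!) = 135135 labelled perfect matchings.
For each such perfect matching H, let X_H = 1 if all 7 edges of H are present in G. Then P[X_H = 1] = p^{7} = (4/7)^{7} = 16384/823543.
By linearity of expectation: E[X] = Σ_H E[X_H] = 135135 · p^{7} = 135135 · 16384/823543 = 316293120/117649.
Numerically: E[X] ≈ 2688.

E[X] = 135135 · (4/7)^{7} = 316293120/117649 ≈ 2688.


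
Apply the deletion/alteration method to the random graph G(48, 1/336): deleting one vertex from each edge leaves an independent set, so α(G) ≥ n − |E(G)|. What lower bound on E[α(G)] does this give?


E[|E(G)|] = C(48, 2)·p = 1128 · (1/336) = 47/14.
E[α(G)] ≥ n − E[|E(G)|] = 48 − 47/14 = 625/14.
Numerically: ≈ 44.6429.
(This is only a lower bound; the true E[α(G)] may be larger.)

E[α(G)] ≥ 625/14 ≈ 44.6429.


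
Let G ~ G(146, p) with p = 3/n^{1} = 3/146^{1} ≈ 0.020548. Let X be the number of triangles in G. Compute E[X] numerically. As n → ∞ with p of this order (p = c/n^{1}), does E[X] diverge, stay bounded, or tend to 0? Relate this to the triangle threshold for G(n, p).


Number of potential triangles: C(146, 3) = 508080.
Each occurs with probability p³ ≈ (0.020548)³ ≈ 8.6757134e-06.
By linearity: E[X] = C(146, 3)·p³ ≈ 508080 · 8.6757134e-06 ≈ 4.40796.
Here α = 1, so p = 3/n is exactly at the triangle threshold p ~ 1/n. Asymptotically E[X] → c³/6 = 3³/6 = 9/2 ≈ 4.50000, a bounded constant. In this regime the triangle count is asymptotically Poisson(c³/6).

E[X] ≈ 4.40796; in regime p = Θ(1/n^{1}) E[X] stays bounded (at the triangle threshold p ~ 1/n).


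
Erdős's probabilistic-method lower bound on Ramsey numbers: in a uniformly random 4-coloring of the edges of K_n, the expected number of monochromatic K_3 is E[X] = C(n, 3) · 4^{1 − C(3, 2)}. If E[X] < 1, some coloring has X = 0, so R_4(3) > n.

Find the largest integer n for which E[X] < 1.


We need C(n, 3) · 4^{1 − 3} < 1, i.e. C(n, 3) < 4^{3 − 1} = 16.
Check values of n near the boundary:
  n = 3: C(3, 3) = 1; 1 < 16? YES
  n = 4: C(4, 3) = 4; 4 < 16? YES
  n = 5: C(5, 3) = 10; 10 < 16? YES
  n = 6: C(6, 3) = 20; 20 < 16? NO
  n = 7: C(7, 3) = 35; 35 < 16? NO
The largest n with C(n, 3) < 16 is n = 5 (where E[X] = 5/8 ≈ 0.6250). Hence R_4(3) > 5, i.e. R_4(3) ≥ 6.

Largest n = 5; hence R_4(3) > 5.


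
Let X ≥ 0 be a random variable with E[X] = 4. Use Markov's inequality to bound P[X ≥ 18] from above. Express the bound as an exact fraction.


μ = E[X] = 4, a = 18.
Markov: P[X ≥ 18] ≤ μ/a = (4)/18 = 2/9.
Numerically: ≈ 0.22222.
(Since a = 18 > μ = 4.00000, the bound 2/9 is < 1 and informative.)

P[X ≥ 18] ≤ 2/9 ≈ 0.22222.


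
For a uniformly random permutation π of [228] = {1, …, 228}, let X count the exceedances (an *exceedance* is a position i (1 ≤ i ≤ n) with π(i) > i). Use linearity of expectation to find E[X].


Write X = Σ_{i=1}^{228} X_i, where X_i = 1_{π(i) > i}.
For each fixed i, π(i) is uniform over {1, …, 228} (marginal of a uniform permutation), so P[π(i) > i] = (n − i)/n. Summing: Σ_{i=1}^{228} (n − i)/n = (0 + 1 + … + 227)/228 = 228(228 − 1)/(2·228) = (228 − 1)/2.
Hence E[X] = Σ_{i=1}^{228} (228 − i)/228 = 227/2 ≈ 113.500000.

E[X] = 227/2 = 113.500000.


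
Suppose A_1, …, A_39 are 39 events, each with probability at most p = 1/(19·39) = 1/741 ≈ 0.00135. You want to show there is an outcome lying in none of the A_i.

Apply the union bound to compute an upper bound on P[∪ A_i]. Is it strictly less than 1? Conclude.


Union bound: P[∪_{i=1}^{39} A_i] ≤ Σ_i P[A_i] ≤ 39·p = 39·(1/741) = 1/19.
Numerically: 1/19 ≈ 0.05263.
Is 1/19 < 1? YES.
Since P[∪ A_i] ≤ 1/19 < 1, the complement has P[∩ A_i^c] ≥ 1 − 1/19 = 18/19 > 0, so some outcome avoids every A_i.

39·p = 1/19 ≈ 0.05263; existence CERTIFIED by the union bound.


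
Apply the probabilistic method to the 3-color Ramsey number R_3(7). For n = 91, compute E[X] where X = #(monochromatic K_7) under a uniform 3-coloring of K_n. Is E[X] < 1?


E[X] = C(91, 7) · 3^{1 − 21} = 8093990190 · 3^{−20} = 8093990190/3486784401.
As a reduced fraction: E[X] = 2697996730/1162261467 ≈ 2.321.
Is E[X] < 1? NO.
Since E[X] ≥ 1, the first-moment bound is inconclusive at n = 91; it does NOT by itself certify R_3(7) > 91.

E[X] = 2697996730/1162261467 ≈ 2.321; E[X] ≥ 1; first-moment method inconclusive here.


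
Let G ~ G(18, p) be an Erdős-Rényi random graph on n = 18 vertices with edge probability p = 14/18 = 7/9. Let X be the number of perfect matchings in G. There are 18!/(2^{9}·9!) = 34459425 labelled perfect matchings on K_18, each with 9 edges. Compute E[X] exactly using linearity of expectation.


K_18 has 18!/(2^{9}·9!) = 34459425 labelled perfect matchings.
For each such perfect matching H, let X_H = 1 if all 9 edges of H are present in G. Then P[X_H = 1] = p^{9} = (7/9)^{9} = 40353607/387420489.
Summing the indicators: E[X] = Σ_H E[X_H] = 34459425 · p^{9} = 34459425 · 40353607/387420489 = 17167433257975/4782969.
Numerically: E[X] ≈ 3.58928e+06.

E[X] = 34459425 · (7/9)^{9} = 17167433257975/4782969 ≈ 3.58928e+06.


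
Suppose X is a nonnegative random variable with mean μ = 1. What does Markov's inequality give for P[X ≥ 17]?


μ = E[X] = 1, a = 17.
Markov: P[X ≥ 17] ≤ μ/a = (1)/17 = 1/17.
Numerically: ≈ 0.05882.
(Since a = 17 > μ = 1.00000, the bound 1/17 is < 1 and informative.)

P[X ≥ 17] ≤ 1/17 ≈ 0.05882.


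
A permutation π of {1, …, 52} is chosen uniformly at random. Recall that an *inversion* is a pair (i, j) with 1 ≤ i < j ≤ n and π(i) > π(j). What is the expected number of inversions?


Write X = Σ X_I over the C(52, 2) = 1326 pairs i < j, with X_I the indicator of one inversion.
There are 1326 indicators.
For each fixed pair i < j, the values π(i) and π(j) are two distinct elements of {1, …, 52} in uniformly random order; by symmetry P[π(i) > π(j)] = 1/2.
By linearity: E[X] = 1326 · (1/2) = C(52, 2) · (1/2) = 1326/2 = 663 ≈ 663.00000.

E[X] = 663 = 663.00000.


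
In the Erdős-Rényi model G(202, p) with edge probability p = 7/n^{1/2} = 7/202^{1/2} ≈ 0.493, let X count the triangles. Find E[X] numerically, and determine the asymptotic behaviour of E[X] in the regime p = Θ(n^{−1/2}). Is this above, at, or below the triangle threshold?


Number of potential triangles: C(202, 3) = 1353400.
Each occurs with probability p³ ≈ (0.493)³ ≈ 1.19472e-01.
By linearity: E[X] = C(202, 3)·p³ ≈ 1353400 · 1.19472e-01 ≈ 161693.752.
Since α = 1/2 < 1, p = c/n^{1/2} ≫ 1/n is above the triangle threshold p ~ 1/n. Asymptotically E[X] ~ (c³/6)·n^{3(1−α)} = (7³/6)·n^{1.5} → ∞; triangles are abundant w.h.p.

E[X] ≈ 161693.752; in regime p = Θ(1/n^{1/2}) E[X] diverges (above the triangle threshold p ~ 1/n).


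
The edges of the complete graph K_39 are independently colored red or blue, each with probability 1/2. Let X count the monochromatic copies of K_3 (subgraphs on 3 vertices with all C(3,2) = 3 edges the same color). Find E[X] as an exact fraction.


Let X = Σ_S X_S over the C(39, 3) = 9139 subsets S of size 3, where X_S = 1 if the K_3 on S is monochromatic.
For a fixed S, the K_3 on S has C(3, 2) = 3 edges. P[all 3 edges red] = (1/2)^3, and likewise for blue, so P[monochromatic] = 2·(1/2)^3 = 2^{1 − 3} = 1/4.
Summing: E[X] = C(39, 3) · 2^{1 − 3} = 9139 · 1/4 = 9139/4.
Numerically: E[X] ≈ 2284.750.

E[X] = C(39,3)·2^(1−C(3,2)) = 9139/4 ≈ 2284.750.


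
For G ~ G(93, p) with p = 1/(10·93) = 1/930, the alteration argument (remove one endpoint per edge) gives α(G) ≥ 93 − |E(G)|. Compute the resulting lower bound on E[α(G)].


E[|E(G)|] = C(93, 2)·p = 4278 · (1/930) = 23/5.
E[α(G)] ≥ n − E[|E(G)|] = 93 − 23/5 = 442/5.
Numerically: ≈ 88.4000.
(This is only a lower bound; the true E[α(G)] may be larger.)

E[α(G)] ≥ 442/5 ≈ 88.4000.


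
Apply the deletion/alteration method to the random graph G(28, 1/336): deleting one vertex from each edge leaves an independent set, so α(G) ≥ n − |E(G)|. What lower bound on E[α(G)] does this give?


E[|E(G)|] = C(28, 2)·p = 378 · (1/336) = 9/8.
E[α(G)] ≥ n − E[|E(G)|] = 28 − 9/8 = 215/8.
Numerically: ≈ 26.87500.
(This is only a lower bound; the true E[α(G)] may be larger.)

E[α(G)] ≥ 215/8 ≈ 26.87500.


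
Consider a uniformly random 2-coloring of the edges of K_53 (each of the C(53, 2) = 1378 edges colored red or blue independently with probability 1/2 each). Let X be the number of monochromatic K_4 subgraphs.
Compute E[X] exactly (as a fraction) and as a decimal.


Let X = Σ_S X_S over the C(53, 4) = 292825 subsets S of size 4, where X_S = 1 if the K_4 on S is monochromatic.
For a fixed S, the K_4 on S has C(4, 2) = 6 edges. P[all 6 edges red] = (1/2)^6, and likewise for blue, so P[monochromatic] = 2·(1/2)^6 = 2^{1 − 6} = 1/32.
By linearity: E[X] = C(53, 4) · 2^{1 − 6} = 292825 · 1/32 = 292825/32.
Numerically: E[X] ≈ 9150.781.

E[X] = C(53,4)·2^(1−C(4,2)) = 292825/32 ≈ 9150.781.


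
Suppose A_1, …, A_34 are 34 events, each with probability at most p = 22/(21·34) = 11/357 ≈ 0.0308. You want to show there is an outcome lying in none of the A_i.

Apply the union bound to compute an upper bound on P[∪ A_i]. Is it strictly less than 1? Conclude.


Union bound: P[∪_{i=1}^{34} A_i] ≤ Σ_i P[A_i] ≤ 34·p = 34·(11/357) = 22/21.
Numerically: 22/21 ≈ 1.0476.
Is 22/21 < 1? NO.
Since the bound 22/21 is ≥ 1, the union bound is uninformative here; it does NOT by itself certify existence.

34·p = 22/21 ≈ 1.0476; existence NOT certified by the union bound.


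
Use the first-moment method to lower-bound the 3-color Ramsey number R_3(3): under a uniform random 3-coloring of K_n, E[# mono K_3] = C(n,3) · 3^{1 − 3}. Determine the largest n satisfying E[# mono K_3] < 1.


We need C(n, 3) · 3^{1 − 3} < 1, i.e. C(n, 3) < 3^{3 − 1} = 9.
Check values of n near the boundary:
  n = 3: C(3, 3) = 1; 1 < 9? YES
  n = 4: C(4, 3) = 4; 4 < 9? YES
  n = 5: C(5, 3) = 10; 10 < 9? NO
  n = 6: C(6, 3) = 20; 20 < 9? NO
The largest n with C(n, 3) < 9 is n = 4 (where E[X] = 4/9 ≈ 0.4444444). Hence R_3(3) > 4, i.e. R_3(3) ≥ 5.

Largest n = 4; hence R_3(3) > 4.


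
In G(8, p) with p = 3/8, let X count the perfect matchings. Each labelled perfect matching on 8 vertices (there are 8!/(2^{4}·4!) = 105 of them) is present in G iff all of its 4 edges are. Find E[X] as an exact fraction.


K_8 has 8!/(2^{4}·4!) = 105 labelled perfect matchings.
For each such perfect matching H, let X_H = 1 if all 4 edges of H are present in G. Then P[X_H = 1] = p^{4} = (3/8)^{4} = 81/4096.
By linearity: E[X] = Σ_H E[X_H] = 105 · p^{4} = 105 · 81/4096 = 8505/4096.
Numerically: E[X] ≈ 2.07642.

E[X] = 105 · (3/8)^{4} = 8505/4096 ≈ 2.07642.


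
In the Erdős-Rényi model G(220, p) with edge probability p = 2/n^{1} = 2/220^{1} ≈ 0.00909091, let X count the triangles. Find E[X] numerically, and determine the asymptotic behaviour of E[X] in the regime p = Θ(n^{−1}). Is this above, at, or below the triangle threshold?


Number of potential triangles: C(220, 3) = 1750540.
Each occurs with probability p³ ≈ (0.00909091)³ ≈ 7.51314801e-07.
By linearity: E[X] = C(220, 3)·p³ ≈ 1750540 · 7.51314801e-07 ≈ 1.315207.
Here α = 1, so p = 2/n is exactly at the triangle threshold p ~ 1/n. Asymptotically E[X] → c³/6 = 2³/6 = 4/3 ≈ 1.333333, a bounded constant. In this regime the triangle count is asymptotically Poisson(c³/6).

E[X] ≈ 1.315207; in regime p = Θ(1/n^{1}) E[X] stays bounded (at the triangle threshold p ~ 1/n).


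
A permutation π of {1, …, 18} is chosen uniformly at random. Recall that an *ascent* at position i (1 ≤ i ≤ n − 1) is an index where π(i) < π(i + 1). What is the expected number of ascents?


Write X = Σ X_I over i = 1, …, 17, with X_I the indicator of one ascent.
There are 17 indicators.
For each fixed i, the pair (π(i), π(i+1)) is a uniformly random ordered pair of distinct values from {1, …, 18}; by symmetry P[π(i) < π(i+1)] = 1/2.
By linearity: E[X] = 17 · (1/2) = (18 − 1) · (1/2) = 17/2 ≈ 8.500000.

E[X] = 17/2 = 8.500000.


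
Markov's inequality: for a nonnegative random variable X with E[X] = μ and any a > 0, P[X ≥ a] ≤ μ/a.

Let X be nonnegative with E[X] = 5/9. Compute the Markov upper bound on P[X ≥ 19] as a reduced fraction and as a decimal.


μ = E[X] = 5/9, a = 19.
Markov: P[X ≥ 19] ≤ μ/a = (5/9)/19 = 5/171.
Numerically: ≈ 0.02924.
(Since a = 19 > μ = 0.55556, the bound 5/171 is < 1 and informative.)

P[X ≥ 19] ≤ 5/171 ≈ 0.02924.


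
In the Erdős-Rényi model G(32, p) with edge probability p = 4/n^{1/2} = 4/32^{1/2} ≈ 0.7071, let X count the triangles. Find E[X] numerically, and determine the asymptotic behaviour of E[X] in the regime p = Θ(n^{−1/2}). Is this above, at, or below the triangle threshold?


Number of potential triangles: C(32, 3) = 4960.
Each occurs with probability p³ ≈ (0.7071)³ ≈ 3.535534e-01.
By linearity: E[X] = C(32, 3)·p³ ≈ 4960 · 3.535534e-01 ≈ 1753.6248.
Since α = 1/2 < 1, p = c/n^{1/2} ≫ 1/n is above the triangle threshold p ~ 1/n. Asymptotically E[X] ~ (c³/6)·n^{3(1−α)} = (4³/6)·n^{1.5} → ∞; triangles are abundant w.h.p.

E[X] ≈ 1753.6248; in regime p = Θ(1/n^{1/2}) E[X] diverges (above the triangle threshold p ~ 1/n).


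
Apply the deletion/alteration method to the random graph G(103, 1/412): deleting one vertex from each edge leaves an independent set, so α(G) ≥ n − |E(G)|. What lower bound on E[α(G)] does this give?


E[|E(G)|] = C(103, 2)·p = 5253 · (1/412) = 51/4.
E[α(G)] ≥ n − E[|E(G)|] = 103 − 51/4 = 361/4.
Numerically: ≈ 90.25000.
(This is only a lower bound; the true E[α(G)] may be larger.)

E[α(G)] ≥ 361/4 ≈ 90.25000.


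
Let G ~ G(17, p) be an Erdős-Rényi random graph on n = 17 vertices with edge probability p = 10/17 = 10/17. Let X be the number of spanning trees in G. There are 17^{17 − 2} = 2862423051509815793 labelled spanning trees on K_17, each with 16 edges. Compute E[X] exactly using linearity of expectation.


K_17 has 17^{17 − 2} = 2862423051509815793 labelled spanning trees.
For each such spanning tree H, let X_H = 1 if all 16 edges of H are present in G. Then P[X_H = 1] = p^{16} = (10/17)^{16} = 10000000000000000/48661191875666868481.
By linearity: E[X] = Σ_H E[X_H] = 2862423051509815793 · p^{16} = 2862423051509815793 · 10000000000000000/48661191875666868481 = 10000000000000000/17.
Numerically: E[X] ≈ 5.882e+14.

E[X] = 2862423051509815793 · (10/17)^{16} = 10000000000000000/17 ≈ 5.882e+14.


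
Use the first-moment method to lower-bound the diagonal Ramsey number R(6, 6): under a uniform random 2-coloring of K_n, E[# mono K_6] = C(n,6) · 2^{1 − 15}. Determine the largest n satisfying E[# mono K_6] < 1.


We need C(n, 6) · 2^{1 − 15} < 1, i.e. C(n, 6) < 2^{15 − 1} = 16384.
Check values of n near the boundary:
  n = 12: C(12, 6) = 924; 924 < 16384? YES
  n = 13: C(13, 6) = 1716; 1716 < 16384? YES
  n = 14: C(14, 6) = 3003; 3003 < 16384? YES
  n = 15: C(15, 6) = 5005; 5005 < 16384? YES
  n = 16: C(16, 6) = 8008; 8008 < 16384? YES
  n = 17: C(17, 6) = 12376; 12376 < 16384? YES
  n = 18: C(18, 6) = 18564; 18564 < 16384? NO
The largest n with C(n, 6) < 16384 is n = 17 (where E[X] = 1547/2048 ≈ 0.7554). Hence R(6, 6) > 17, i.e. R(6, 6) ≥ 18.

Largest n = 17; hence R(6, 6) > 17.


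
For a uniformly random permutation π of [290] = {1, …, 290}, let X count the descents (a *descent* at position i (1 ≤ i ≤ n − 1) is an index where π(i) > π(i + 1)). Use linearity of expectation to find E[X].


Write X = Σ X_I over i = 1, …, 289, with X_I the indicator of one descent.
There are 289 indicators.
For each fixed i, the pair (π(i), π(i+1)) is a uniformly random ordered pair of distinct values from {1, …, 290}; by symmetry P[π(i) > π(i+1)] = 1/2.
By linearity: E[X] = 289 · (1/2) = (290 − 1) · (1/2) = 289/2 ≈ 144.500000.

E[X] = 289/2 = 144.500000.


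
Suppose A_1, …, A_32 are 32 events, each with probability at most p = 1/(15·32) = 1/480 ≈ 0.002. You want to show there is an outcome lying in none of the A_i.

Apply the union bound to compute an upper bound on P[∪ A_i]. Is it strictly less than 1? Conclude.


Union bound: P[∪_{i=1}^{32} A_i] ≤ Σ_i P[A_i] ≤ 32·p = 32·(1/480) = 1/15.
Numerically: 1/15 ≈ 0.067.
Is 1/15 < 1? YES.
Since P[∪ A_i] ≤ 1/15 < 1, the complement has P[∩ A_i^c] ≥ 1 − 1/15 = 14/15 > 0, so some outcome avoids every A_i.

32·p = 1/15 ≈ 0.067; existence CERTIFIED by the union bound.


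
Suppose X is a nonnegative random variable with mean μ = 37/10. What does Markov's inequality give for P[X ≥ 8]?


μ = E[X] = 37/10, a = 8.
Markov: P[X ≥ 8] ≤ μ/a = (37/10)/8 = 37/80.
Numerically: ≈ 0.4625.
(Since a = 8 > μ = 3.7000, the bound 37/80 is < 1 and informative.)

P[X ≥ 8] ≤ 37/80 ≈ 0.4625.


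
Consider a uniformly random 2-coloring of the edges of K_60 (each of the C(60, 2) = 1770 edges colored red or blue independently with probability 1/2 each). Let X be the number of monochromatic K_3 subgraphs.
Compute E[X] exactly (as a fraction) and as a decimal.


Let X = Σ_S X_S over the C(60, 3) = 34220 subsets S of size 3, where X_S = 1 if the K_3 on S is monochromatic.
For a fixed S, the K_3 on S has C(3, 2) = 3 edges. P[all 3 edges red] = (1/2)^3, and likewise for blue, so P[monochromatic] = 2·(1/2)^3 = 2^{1 − 3} = 1/4.
By linearity of expectation: E[X] = C(60, 3) · 2^{1 − 3} = 34220 · 1/4 = 8555.
Numerically: E[X] ≈ 8555.000000.

E[X] = C(60,3)·2^(1−C(3,2)) = 8555 ≈ 8555.000000.


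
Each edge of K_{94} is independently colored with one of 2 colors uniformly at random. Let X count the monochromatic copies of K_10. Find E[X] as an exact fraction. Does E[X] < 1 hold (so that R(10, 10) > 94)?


E[X] = C(94, 10) · 2^{1 − 45} = 9041256841903 · 2^{−44} = 9041256841903/17592186044416.
As a reduced fraction: E[X] = 9041256841903/17592186044416 ≈ 0.513936.
Is E[X] < 1? YES.
Since E[X] < 1, there exists a 2-coloring of K_{94} with no monochromatic K_10; hence R(10, 10) > 94.

E[X] = 9041256841903/17592186044416 ≈ 0.513936; E[X] < 1, so R(10, 10) > 94.


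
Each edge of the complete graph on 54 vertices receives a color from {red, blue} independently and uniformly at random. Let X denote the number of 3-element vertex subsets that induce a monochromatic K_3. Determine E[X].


Let X = Σ_S X_S over the C(54, 3) = 24804 subsets S of size 3, where X_S = 1 if the K_3 on S is monochromatic.
For a fixed S, the K_3 on S has C(3, 2) = 3 edges. P[all 3 edges red] = (1/2)^3, and likewise for blue, so P[monochromatic] = 2·(1/2)^3 = 2^{1 − 3} = 1/4.
By linearity: E[X] = C(54, 3) · 2^{1 − 3} = 24804 · 1/4 = 6201.
Numerically: E[X] ≈ 6201.000.

E[X] = C(54,3)·2^(1−C(3,2)) = 6201 ≈ 6201.000.


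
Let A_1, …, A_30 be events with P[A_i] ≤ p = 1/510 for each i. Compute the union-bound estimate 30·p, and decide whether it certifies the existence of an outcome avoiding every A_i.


Union bound: P[∪_{i=1}^{30} A_i] ≤ Σ_i P[A_i] ≤ 30·p = 30·(1/510) = 1/17.
Numerically: 1/17 ≈ 0.0588235.
Is 1/17 < 1? YES.
Since P[∪ A_i] ≤ 1/17 < 1, the complement has P[∩ A_i^c] ≥ 1 − 1/17 = 16/17 > 0, so some outcome avoids every A_i.

30·p = 1/17 ≈ 0.0588235; existence CERTIFIED by the union bound.


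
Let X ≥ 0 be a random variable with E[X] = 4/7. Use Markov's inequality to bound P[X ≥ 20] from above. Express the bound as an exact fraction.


μ = E[X] = 4/7, a = 20.
Markov: P[X ≥ 20] ≤ μ/a = (4/7)/20 = 1/35.
Numerically: ≈ 0.028571.
(Since a = 20 > μ = 0.571429, the bound 1/35 is < 1 and informative.)

P[X ≥ 20] ≤ 1/35 ≈ 0.028571.


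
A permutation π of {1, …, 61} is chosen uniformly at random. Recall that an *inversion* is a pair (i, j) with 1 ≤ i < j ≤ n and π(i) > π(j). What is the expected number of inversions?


Write X = Σ X_I over the C(61, 2) = 1830 pairs i < j, with X_I the indicator of one inversion.
There are 1830 indicators.
For each fixed pair i < j, the values π(i) and π(j) are two distinct elements of {1, …, 61} in uniformly random order; by symmetry P[π(i) > π(j)] = 1/2.
By linearity: E[X] = 1830 · (1/2) = C(61, 2) · (1/2) = 1830/2 = 915 ≈ 915.000000.

E[X] = 915 = 915.000000.


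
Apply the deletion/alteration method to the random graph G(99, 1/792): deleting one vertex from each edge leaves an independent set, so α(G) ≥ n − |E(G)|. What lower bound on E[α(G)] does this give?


E[|E(G)|] = C(99, 2)·p = 4851 · (1/792) = 49/8.
E[α(G)] ≥ n − E[|E(G)|] = 99 − 49/8 = 743/8.
Numerically: ≈ 92.875.
(This is only a lower bound; the true E[α(G)] may be larger.)

E[α(G)] ≥ 743/8 ≈ 92.875.


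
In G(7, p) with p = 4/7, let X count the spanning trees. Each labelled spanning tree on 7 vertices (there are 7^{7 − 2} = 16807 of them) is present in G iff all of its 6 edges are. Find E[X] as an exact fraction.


K_7 has 7^{7 − 2} = 16807 labelled spanning trees.
For each such spanning tree H, let X_H = 1 if all 6 edges of H are present in G. Then P[X_H = 1] = p^{6} = (4/7)^{6} = 4096/117649.
By linearity of expectation: E[X] = Σ_H E[X_H] = 16807 · p^{6} = 16807 · 4096/117649 = 4096/7.
Numerically: E[X] ≈ 585.

E[X] = 16807 · (4/7)^{6} = 4096/7 ≈ 585.


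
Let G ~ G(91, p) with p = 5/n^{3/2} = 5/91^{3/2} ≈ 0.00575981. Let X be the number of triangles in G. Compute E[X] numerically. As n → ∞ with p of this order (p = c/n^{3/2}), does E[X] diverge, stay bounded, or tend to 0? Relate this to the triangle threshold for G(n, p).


Number of potential triangles: C(91, 3) = 121485.
Each occurs with probability p³ ≈ (0.00575981)³ ≈ 1.91083746e-07.
By linearity: E[X] = C(91, 3)·p³ ≈ 121485 · 1.91083746e-07 ≈ 0.023214.
Since α = 3/2 > 1, p = c/n^{3/2} = o(1/n) is below the triangle threshold p ~ 1/n. Asymptotically E[X] ~ (c³/6)·n^{3(1−α)} = (5³/6)·n^{-1.5} → 0, so by Markov's inequality G has no triangles w.h.p.

E[X] ≈ 0.023214; in regime p = Θ(1/n^{3/2}) E[X] tends to 0 (below the triangle threshold p ~ 1/n).


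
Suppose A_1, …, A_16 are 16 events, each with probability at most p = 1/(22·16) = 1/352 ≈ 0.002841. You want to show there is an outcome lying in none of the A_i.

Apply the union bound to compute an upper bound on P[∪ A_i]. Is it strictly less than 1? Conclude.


Union bound: P[∪_{i=1}^{16} A_i] ≤ Σ_i P[A_i] ≤ 16·p = 16·(1/352) = 1/22.
Numerically: 1/22 ≈ 0.045455.
Is 1/22 < 1? YES.
Since P[∪ A_i] ≤ 1/22 < 1, the complement has P[∩ A_i^c] ≥ 1 − 1/22 = 21/22 > 0, so some outcome avoids every A_i.

16·p = 1/22 ≈ 0.045455; existence CERTIFIED by the union bound.


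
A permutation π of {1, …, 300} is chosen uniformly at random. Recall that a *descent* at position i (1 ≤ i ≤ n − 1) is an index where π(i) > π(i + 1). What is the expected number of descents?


Write X = Σ X_I over i = 1, …, 299, with X_I the indicator of one descent.
There are 299 indicators.
For each fixed i, the pair (π(i), π(i+1)) is a uniformly random ordered pair of distinct values from {1, …, 300}; by symmetry P[π(i) > π(i+1)] = 1/2.
By linearity: E[X] = 299 · (1/2) = (300 − 1) · (1/2) = 299/2 ≈ 149.50000.

E[X] = 299/2 = 149.50000.


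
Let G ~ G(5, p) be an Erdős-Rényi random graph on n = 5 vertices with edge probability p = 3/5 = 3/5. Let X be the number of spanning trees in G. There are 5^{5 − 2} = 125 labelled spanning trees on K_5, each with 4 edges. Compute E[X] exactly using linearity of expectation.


K_5 has 5^{5 − 2} = 125 labelled spanning trees.
For each such spanning tree H, let X_H = 1 if all 4 edges of H are present in G. Then P[X_H = 1] = p^{4} = (3/5)^{4} = 81/625.
By linearity: E[X] = Σ_H E[X_H] = 125 · p^{4} = 125 · 81/625 = 81/5.
Numerically: E[X] ≈ 16.2.

E[X] = 125 · (3/5)^{4} = 81/5 ≈ 16.2.


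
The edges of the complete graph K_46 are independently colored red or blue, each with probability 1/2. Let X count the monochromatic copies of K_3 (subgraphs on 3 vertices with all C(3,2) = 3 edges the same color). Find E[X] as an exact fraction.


Let X = Σ_S X_S over the C(46, 3) = 15180 subsets S of size 3, where X_S = 1 if the K_3 on S is monochromatic.
For a fixed S, the K_3 on S has C(3, 2) = 3 edges. P[all 3 edges red] = (1/2)^3, and likewise for blue, so P[monochromatic] = 2·(1/2)^3 = 2^{1 − 3} = 1/4.
Summing: E[X] = C(46, 3) · 2^{1 − 3} = 15180 · 1/4 = 3795.
Numerically: E[X] ≈ 3795.000000.

E[X] = C(46,3)·2^(1−C(3,2)) = 3795 ≈ 3795.000000.


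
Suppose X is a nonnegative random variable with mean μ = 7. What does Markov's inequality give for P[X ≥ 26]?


μ = E[X] = 7, a = 26.
Markov: P[X ≥ 26] ≤ μ/a = (7)/26 = 7/26.
Numerically: ≈ 0.2692.
(Since a = 26 > μ = 7.0000, the bound 7/26 is < 1 and informative.)

P[X ≥ 26] ≤ 7/26 ≈ 0.2692.


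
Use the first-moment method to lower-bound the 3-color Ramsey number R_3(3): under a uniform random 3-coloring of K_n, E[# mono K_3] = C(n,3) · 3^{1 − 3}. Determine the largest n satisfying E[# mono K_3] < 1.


We need C(n, 3) · 3^{1 − 3} < 1, i.e. C(n, 3) < 3^{3 − 1} = 9.
Check values of n near the boundary:
  n = 3: C(3, 3) = 1; 1 < 9? YES
  n = 4: C(4, 3) = 4; 4 < 9? YES
  n = 5: C(5, 3) = 10; 10 < 9? NO
  n = 6: C(6, 3) = 20; 20 < 9? NO
  n = 7: C(7, 3) = 35; 35 < 9? NO
The largest n with C(n, 3) < 9 is n = 4 (where E[X] = 4/9 ≈ 0.444). Hence R_3(3) > 4, i.e. R_3(3) ≥ 5.

Largest n = 4; hence R_3(3) > 4.


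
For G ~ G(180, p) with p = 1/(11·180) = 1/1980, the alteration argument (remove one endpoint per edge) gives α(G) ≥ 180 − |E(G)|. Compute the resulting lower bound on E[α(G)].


E[|E(G)|] = C(180, 2)·p = 16110 · (1/1980) = 179/22.
E[α(G)] ≥ n − E[|E(G)|] = 180 − 179/22 = 3781/22.
Numerically: ≈ 171.8636.
(This is only a lower bound; the true E[α(G)] may be larger.)

E[α(G)] ≥ 3781/22 ≈ 171.8636.


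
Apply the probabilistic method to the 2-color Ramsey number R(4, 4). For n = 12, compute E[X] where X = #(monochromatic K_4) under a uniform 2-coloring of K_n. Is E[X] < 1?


E[X] = C(12, 4) · 2^{1 − 6} = 495 · 2^{−5} = 495/32.
As a reduced fraction: E[X] = 495/32 ≈ 15.468750.
Is E[X] < 1? NO.
Since E[X] ≥ 1, the first-moment bound is inconclusive at n = 12; it does NOT by itself certify R(4, 4) > 12.

E[X] = 495/32 ≈ 15.468750; E[X] ≥ 1; first-moment method inconclusive here.


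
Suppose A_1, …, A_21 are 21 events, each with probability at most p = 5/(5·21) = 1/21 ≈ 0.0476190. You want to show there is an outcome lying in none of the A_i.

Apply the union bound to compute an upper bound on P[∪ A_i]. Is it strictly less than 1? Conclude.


Union bound: P[∪_{i=1}^{21} A_i] ≤ Σ_i P[A_i] ≤ 21·p = 21·(1/21) = 1.
Numerically: 1 ≈ 1.0000000.
Is 1 < 1? NO.
Since the bound 1 is ≥ 1, the union bound is uninformative here; it does NOT by itself certify existence.

21·p = 1 ≈ 1.0000000; existence NOT certified by the union bound.
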